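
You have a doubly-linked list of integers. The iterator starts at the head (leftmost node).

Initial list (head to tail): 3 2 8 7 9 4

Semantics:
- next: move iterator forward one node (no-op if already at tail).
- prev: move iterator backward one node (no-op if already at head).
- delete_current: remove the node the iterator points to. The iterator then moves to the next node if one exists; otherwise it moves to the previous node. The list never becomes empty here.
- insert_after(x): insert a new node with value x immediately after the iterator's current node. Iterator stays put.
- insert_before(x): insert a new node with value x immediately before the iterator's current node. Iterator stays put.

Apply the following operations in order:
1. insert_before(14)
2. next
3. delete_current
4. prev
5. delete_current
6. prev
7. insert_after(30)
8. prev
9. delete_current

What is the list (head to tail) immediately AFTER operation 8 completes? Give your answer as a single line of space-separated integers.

Answer: 14 30 8 7 9 4

Derivation:
After 1 (insert_before(14)): list=[14, 3, 2, 8, 7, 9, 4] cursor@3
After 2 (next): list=[14, 3, 2, 8, 7, 9, 4] cursor@2
After 3 (delete_current): list=[14, 3, 8, 7, 9, 4] cursor@8
After 4 (prev): list=[14, 3, 8, 7, 9, 4] cursor@3
After 5 (delete_current): list=[14, 8, 7, 9, 4] cursor@8
After 6 (prev): list=[14, 8, 7, 9, 4] cursor@14
After 7 (insert_after(30)): list=[14, 30, 8, 7, 9, 4] cursor@14
After 8 (prev): list=[14, 30, 8, 7, 9, 4] cursor@14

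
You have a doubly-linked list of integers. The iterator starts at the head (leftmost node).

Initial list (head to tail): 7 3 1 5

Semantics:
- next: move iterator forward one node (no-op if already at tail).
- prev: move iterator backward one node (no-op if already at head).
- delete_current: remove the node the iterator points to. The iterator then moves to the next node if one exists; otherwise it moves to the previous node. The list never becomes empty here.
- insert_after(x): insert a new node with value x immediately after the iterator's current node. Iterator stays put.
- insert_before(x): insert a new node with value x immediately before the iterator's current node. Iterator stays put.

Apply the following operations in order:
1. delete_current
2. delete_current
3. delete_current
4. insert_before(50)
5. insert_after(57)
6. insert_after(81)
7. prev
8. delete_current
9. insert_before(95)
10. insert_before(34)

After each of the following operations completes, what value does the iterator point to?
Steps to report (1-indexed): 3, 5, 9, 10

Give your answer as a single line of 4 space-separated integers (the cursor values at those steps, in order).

Answer: 5 5 5 5

Derivation:
After 1 (delete_current): list=[3, 1, 5] cursor@3
After 2 (delete_current): list=[1, 5] cursor@1
After 3 (delete_current): list=[5] cursor@5
After 4 (insert_before(50)): list=[50, 5] cursor@5
After 5 (insert_after(57)): list=[50, 5, 57] cursor@5
After 6 (insert_after(81)): list=[50, 5, 81, 57] cursor@5
After 7 (prev): list=[50, 5, 81, 57] cursor@50
After 8 (delete_current): list=[5, 81, 57] cursor@5
After 9 (insert_before(95)): list=[95, 5, 81, 57] cursor@5
After 10 (insert_before(34)): list=[95, 34, 5, 81, 57] cursor@5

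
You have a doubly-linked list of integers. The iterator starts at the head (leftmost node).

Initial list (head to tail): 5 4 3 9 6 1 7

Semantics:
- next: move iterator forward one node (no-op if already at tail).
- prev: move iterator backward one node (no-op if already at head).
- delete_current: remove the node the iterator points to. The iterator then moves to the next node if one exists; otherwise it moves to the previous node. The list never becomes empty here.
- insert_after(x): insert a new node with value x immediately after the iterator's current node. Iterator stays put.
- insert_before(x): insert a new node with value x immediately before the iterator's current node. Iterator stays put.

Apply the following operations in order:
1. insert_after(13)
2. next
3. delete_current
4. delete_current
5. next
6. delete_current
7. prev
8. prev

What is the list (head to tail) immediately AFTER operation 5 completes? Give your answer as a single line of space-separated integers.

After 1 (insert_after(13)): list=[5, 13, 4, 3, 9, 6, 1, 7] cursor@5
After 2 (next): list=[5, 13, 4, 3, 9, 6, 1, 7] cursor@13
After 3 (delete_current): list=[5, 4, 3, 9, 6, 1, 7] cursor@4
After 4 (delete_current): list=[5, 3, 9, 6, 1, 7] cursor@3
After 5 (next): list=[5, 3, 9, 6, 1, 7] cursor@9

Answer: 5 3 9 6 1 7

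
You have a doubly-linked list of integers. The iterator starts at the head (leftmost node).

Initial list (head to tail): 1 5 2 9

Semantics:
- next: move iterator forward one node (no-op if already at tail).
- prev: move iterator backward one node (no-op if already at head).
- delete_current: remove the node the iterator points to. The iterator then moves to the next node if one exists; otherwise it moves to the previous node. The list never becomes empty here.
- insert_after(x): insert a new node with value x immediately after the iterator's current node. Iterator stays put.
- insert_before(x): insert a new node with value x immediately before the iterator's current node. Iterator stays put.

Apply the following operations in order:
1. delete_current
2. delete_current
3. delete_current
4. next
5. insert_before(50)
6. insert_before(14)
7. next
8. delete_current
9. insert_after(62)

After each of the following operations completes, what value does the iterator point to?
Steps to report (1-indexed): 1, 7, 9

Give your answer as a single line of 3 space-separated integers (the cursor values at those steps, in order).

After 1 (delete_current): list=[5, 2, 9] cursor@5
After 2 (delete_current): list=[2, 9] cursor@2
After 3 (delete_current): list=[9] cursor@9
After 4 (next): list=[9] cursor@9
After 5 (insert_before(50)): list=[50, 9] cursor@9
After 6 (insert_before(14)): list=[50, 14, 9] cursor@9
After 7 (next): list=[50, 14, 9] cursor@9
After 8 (delete_current): list=[50, 14] cursor@14
After 9 (insert_after(62)): list=[50, 14, 62] cursor@14

Answer: 5 9 14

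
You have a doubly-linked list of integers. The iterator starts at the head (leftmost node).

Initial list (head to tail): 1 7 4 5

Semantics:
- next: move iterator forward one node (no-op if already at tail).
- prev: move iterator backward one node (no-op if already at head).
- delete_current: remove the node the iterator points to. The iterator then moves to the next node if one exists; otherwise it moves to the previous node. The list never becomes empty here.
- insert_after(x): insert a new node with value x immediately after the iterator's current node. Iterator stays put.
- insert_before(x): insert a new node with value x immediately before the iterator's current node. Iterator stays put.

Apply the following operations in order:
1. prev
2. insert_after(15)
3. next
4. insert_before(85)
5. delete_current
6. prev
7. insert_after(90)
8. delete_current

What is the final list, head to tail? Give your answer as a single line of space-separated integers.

Answer: 1 90 7 4 5

Derivation:
After 1 (prev): list=[1, 7, 4, 5] cursor@1
After 2 (insert_after(15)): list=[1, 15, 7, 4, 5] cursor@1
After 3 (next): list=[1, 15, 7, 4, 5] cursor@15
After 4 (insert_before(85)): list=[1, 85, 15, 7, 4, 5] cursor@15
After 5 (delete_current): list=[1, 85, 7, 4, 5] cursor@7
After 6 (prev): list=[1, 85, 7, 4, 5] cursor@85
After 7 (insert_after(90)): list=[1, 85, 90, 7, 4, 5] cursor@85
After 8 (delete_current): list=[1, 90, 7, 4, 5] cursor@90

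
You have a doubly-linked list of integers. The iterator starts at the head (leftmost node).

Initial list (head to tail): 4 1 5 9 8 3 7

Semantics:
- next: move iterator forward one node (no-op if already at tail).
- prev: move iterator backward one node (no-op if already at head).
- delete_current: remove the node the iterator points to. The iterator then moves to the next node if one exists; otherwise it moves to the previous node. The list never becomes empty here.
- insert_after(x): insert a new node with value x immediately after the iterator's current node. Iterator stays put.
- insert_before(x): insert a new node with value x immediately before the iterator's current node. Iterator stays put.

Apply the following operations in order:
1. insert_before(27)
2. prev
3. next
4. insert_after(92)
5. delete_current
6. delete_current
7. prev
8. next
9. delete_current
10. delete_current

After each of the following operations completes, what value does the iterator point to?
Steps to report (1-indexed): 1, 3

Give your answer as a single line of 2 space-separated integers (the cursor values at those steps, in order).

After 1 (insert_before(27)): list=[27, 4, 1, 5, 9, 8, 3, 7] cursor@4
After 2 (prev): list=[27, 4, 1, 5, 9, 8, 3, 7] cursor@27
After 3 (next): list=[27, 4, 1, 5, 9, 8, 3, 7] cursor@4
After 4 (insert_after(92)): list=[27, 4, 92, 1, 5, 9, 8, 3, 7] cursor@4
After 5 (delete_current): list=[27, 92, 1, 5, 9, 8, 3, 7] cursor@92
After 6 (delete_current): list=[27, 1, 5, 9, 8, 3, 7] cursor@1
After 7 (prev): list=[27, 1, 5, 9, 8, 3, 7] cursor@27
After 8 (next): list=[27, 1, 5, 9, 8, 3, 7] cursor@1
After 9 (delete_current): list=[27, 5, 9, 8, 3, 7] cursor@5
After 10 (delete_current): list=[27, 9, 8, 3, 7] cursor@9

Answer: 4 4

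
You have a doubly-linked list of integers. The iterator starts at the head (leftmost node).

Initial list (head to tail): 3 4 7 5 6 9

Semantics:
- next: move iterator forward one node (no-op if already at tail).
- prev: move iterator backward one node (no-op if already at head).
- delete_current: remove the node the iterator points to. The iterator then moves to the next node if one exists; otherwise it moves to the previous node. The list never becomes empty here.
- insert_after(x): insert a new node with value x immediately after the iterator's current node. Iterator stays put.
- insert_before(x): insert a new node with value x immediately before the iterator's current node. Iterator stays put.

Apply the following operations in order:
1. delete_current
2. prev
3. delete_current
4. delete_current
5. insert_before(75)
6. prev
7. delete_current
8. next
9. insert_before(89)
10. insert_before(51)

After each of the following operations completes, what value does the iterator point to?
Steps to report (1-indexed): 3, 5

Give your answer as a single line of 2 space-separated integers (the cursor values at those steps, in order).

After 1 (delete_current): list=[4, 7, 5, 6, 9] cursor@4
After 2 (prev): list=[4, 7, 5, 6, 9] cursor@4
After 3 (delete_current): list=[7, 5, 6, 9] cursor@7
After 4 (delete_current): list=[5, 6, 9] cursor@5
After 5 (insert_before(75)): list=[75, 5, 6, 9] cursor@5
After 6 (prev): list=[75, 5, 6, 9] cursor@75
After 7 (delete_current): list=[5, 6, 9] cursor@5
After 8 (next): list=[5, 6, 9] cursor@6
After 9 (insert_before(89)): list=[5, 89, 6, 9] cursor@6
After 10 (insert_before(51)): list=[5, 89, 51, 6, 9] cursor@6

Answer: 7 5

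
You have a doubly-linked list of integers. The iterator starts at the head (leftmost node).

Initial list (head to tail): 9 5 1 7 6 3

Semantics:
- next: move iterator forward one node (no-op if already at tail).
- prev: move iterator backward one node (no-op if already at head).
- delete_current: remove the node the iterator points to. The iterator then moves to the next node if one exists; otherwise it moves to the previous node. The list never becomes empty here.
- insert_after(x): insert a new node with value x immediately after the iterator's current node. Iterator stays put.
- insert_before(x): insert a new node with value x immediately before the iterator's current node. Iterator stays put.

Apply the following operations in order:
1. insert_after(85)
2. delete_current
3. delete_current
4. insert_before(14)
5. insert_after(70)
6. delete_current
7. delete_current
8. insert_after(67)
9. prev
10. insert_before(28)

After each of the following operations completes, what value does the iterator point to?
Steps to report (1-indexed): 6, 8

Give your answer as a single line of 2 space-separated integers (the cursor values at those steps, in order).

Answer: 70 1

Derivation:
After 1 (insert_after(85)): list=[9, 85, 5, 1, 7, 6, 3] cursor@9
After 2 (delete_current): list=[85, 5, 1, 7, 6, 3] cursor@85
After 3 (delete_current): list=[5, 1, 7, 6, 3] cursor@5
After 4 (insert_before(14)): list=[14, 5, 1, 7, 6, 3] cursor@5
After 5 (insert_after(70)): list=[14, 5, 70, 1, 7, 6, 3] cursor@5
After 6 (delete_current): list=[14, 70, 1, 7, 6, 3] cursor@70
After 7 (delete_current): list=[14, 1, 7, 6, 3] cursor@1
After 8 (insert_after(67)): list=[14, 1, 67, 7, 6, 3] cursor@1
After 9 (prev): list=[14, 1, 67, 7, 6, 3] cursor@14
After 10 (insert_before(28)): list=[28, 14, 1, 67, 7, 6, 3] cursor@14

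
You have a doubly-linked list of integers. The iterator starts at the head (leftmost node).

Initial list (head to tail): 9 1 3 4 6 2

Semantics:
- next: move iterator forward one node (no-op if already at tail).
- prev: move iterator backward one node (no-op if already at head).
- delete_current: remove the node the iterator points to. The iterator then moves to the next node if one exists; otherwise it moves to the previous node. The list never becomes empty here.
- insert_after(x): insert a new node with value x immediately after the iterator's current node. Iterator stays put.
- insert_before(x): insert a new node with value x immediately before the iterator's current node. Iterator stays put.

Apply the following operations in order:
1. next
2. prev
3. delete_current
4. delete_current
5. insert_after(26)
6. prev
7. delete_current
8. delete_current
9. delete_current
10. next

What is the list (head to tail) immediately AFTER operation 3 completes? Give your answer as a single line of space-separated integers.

Answer: 1 3 4 6 2

Derivation:
After 1 (next): list=[9, 1, 3, 4, 6, 2] cursor@1
After 2 (prev): list=[9, 1, 3, 4, 6, 2] cursor@9
After 3 (delete_current): list=[1, 3, 4, 6, 2] cursor@1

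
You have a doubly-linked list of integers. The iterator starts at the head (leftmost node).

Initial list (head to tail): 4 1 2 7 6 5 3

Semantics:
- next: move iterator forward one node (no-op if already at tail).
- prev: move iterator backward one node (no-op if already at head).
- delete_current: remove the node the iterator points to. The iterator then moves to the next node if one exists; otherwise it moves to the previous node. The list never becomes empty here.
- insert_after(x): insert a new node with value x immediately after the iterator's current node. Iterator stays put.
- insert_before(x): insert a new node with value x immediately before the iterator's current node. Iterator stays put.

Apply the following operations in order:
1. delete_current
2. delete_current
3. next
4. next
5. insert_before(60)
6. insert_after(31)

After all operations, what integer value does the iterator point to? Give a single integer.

Answer: 6

Derivation:
After 1 (delete_current): list=[1, 2, 7, 6, 5, 3] cursor@1
After 2 (delete_current): list=[2, 7, 6, 5, 3] cursor@2
After 3 (next): list=[2, 7, 6, 5, 3] cursor@7
After 4 (next): list=[2, 7, 6, 5, 3] cursor@6
After 5 (insert_before(60)): list=[2, 7, 60, 6, 5, 3] cursor@6
After 6 (insert_after(31)): list=[2, 7, 60, 6, 31, 5, 3] cursor@6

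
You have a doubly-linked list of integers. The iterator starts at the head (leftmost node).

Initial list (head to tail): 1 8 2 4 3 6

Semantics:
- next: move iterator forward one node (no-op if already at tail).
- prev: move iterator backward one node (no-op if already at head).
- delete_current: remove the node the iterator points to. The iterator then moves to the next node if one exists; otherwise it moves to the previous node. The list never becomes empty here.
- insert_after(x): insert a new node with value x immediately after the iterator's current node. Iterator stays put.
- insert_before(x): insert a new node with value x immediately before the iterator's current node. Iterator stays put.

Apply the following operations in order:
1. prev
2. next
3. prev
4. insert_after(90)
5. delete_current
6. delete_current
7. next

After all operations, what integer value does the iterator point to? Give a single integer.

After 1 (prev): list=[1, 8, 2, 4, 3, 6] cursor@1
After 2 (next): list=[1, 8, 2, 4, 3, 6] cursor@8
After 3 (prev): list=[1, 8, 2, 4, 3, 6] cursor@1
After 4 (insert_after(90)): list=[1, 90, 8, 2, 4, 3, 6] cursor@1
After 5 (delete_current): list=[90, 8, 2, 4, 3, 6] cursor@90
After 6 (delete_current): list=[8, 2, 4, 3, 6] cursor@8
After 7 (next): list=[8, 2, 4, 3, 6] cursor@2

Answer: 2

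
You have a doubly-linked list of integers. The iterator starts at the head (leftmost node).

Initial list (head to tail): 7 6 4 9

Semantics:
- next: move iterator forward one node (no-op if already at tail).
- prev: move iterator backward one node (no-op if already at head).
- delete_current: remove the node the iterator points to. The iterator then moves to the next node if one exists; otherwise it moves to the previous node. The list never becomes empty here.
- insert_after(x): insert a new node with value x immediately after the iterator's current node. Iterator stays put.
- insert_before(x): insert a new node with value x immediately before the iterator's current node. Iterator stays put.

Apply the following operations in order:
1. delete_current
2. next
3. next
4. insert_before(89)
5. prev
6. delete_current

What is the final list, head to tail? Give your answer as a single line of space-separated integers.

After 1 (delete_current): list=[6, 4, 9] cursor@6
After 2 (next): list=[6, 4, 9] cursor@4
After 3 (next): list=[6, 4, 9] cursor@9
After 4 (insert_before(89)): list=[6, 4, 89, 9] cursor@9
After 5 (prev): list=[6, 4, 89, 9] cursor@89
After 6 (delete_current): list=[6, 4, 9] cursor@9

Answer: 6 4 9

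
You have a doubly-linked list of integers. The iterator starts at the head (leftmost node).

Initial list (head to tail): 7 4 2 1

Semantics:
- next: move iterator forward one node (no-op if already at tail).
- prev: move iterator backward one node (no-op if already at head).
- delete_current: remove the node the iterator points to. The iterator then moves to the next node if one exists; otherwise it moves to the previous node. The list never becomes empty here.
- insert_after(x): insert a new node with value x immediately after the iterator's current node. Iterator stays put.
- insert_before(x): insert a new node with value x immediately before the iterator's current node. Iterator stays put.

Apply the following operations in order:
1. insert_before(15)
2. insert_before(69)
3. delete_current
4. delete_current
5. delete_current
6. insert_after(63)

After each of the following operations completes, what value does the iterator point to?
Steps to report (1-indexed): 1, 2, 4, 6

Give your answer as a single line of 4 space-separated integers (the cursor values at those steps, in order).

After 1 (insert_before(15)): list=[15, 7, 4, 2, 1] cursor@7
After 2 (insert_before(69)): list=[15, 69, 7, 4, 2, 1] cursor@7
After 3 (delete_current): list=[15, 69, 4, 2, 1] cursor@4
After 4 (delete_current): list=[15, 69, 2, 1] cursor@2
After 5 (delete_current): list=[15, 69, 1] cursor@1
After 6 (insert_after(63)): list=[15, 69, 1, 63] cursor@1

Answer: 7 7 2 1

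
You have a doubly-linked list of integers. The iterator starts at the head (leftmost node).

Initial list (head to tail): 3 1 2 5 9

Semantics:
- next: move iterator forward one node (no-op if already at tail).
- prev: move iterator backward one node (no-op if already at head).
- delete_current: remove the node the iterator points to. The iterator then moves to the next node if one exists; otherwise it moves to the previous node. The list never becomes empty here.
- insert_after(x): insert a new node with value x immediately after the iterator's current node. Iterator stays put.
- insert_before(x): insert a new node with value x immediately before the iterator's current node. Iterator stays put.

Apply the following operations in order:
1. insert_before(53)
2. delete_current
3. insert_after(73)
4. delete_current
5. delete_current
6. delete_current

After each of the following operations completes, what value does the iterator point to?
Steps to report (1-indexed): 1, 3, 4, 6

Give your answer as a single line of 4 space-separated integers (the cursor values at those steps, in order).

After 1 (insert_before(53)): list=[53, 3, 1, 2, 5, 9] cursor@3
After 2 (delete_current): list=[53, 1, 2, 5, 9] cursor@1
After 3 (insert_after(73)): list=[53, 1, 73, 2, 5, 9] cursor@1
After 4 (delete_current): list=[53, 73, 2, 5, 9] cursor@73
After 5 (delete_current): list=[53, 2, 5, 9] cursor@2
After 6 (delete_current): list=[53, 5, 9] cursor@5

Answer: 3 1 73 5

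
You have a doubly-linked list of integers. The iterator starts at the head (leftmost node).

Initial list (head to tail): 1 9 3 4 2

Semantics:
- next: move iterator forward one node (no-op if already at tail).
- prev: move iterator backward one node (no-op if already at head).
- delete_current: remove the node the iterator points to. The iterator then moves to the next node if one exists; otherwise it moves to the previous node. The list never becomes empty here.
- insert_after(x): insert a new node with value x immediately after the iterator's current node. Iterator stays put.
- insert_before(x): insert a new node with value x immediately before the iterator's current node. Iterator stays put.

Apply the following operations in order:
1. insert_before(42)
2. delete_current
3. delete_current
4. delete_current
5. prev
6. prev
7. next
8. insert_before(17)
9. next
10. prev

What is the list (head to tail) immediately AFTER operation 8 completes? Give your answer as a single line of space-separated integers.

Answer: 42 17 4 2

Derivation:
After 1 (insert_before(42)): list=[42, 1, 9, 3, 4, 2] cursor@1
After 2 (delete_current): list=[42, 9, 3, 4, 2] cursor@9
After 3 (delete_current): list=[42, 3, 4, 2] cursor@3
After 4 (delete_current): list=[42, 4, 2] cursor@4
After 5 (prev): list=[42, 4, 2] cursor@42
After 6 (prev): list=[42, 4, 2] cursor@42
After 7 (next): list=[42, 4, 2] cursor@4
After 8 (insert_before(17)): list=[42, 17, 4, 2] cursor@4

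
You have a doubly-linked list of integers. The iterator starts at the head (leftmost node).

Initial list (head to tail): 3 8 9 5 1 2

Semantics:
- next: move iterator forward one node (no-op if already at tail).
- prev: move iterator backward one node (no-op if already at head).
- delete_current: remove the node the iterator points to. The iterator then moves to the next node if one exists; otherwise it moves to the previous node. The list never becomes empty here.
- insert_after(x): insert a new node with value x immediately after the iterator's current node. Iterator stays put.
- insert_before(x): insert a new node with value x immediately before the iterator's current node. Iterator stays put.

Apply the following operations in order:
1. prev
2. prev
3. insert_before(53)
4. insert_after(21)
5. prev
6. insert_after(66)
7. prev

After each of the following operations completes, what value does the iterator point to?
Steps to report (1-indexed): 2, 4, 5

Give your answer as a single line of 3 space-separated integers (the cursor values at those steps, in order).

Answer: 3 3 53

Derivation:
After 1 (prev): list=[3, 8, 9, 5, 1, 2] cursor@3
After 2 (prev): list=[3, 8, 9, 5, 1, 2] cursor@3
After 3 (insert_before(53)): list=[53, 3, 8, 9, 5, 1, 2] cursor@3
After 4 (insert_after(21)): list=[53, 3, 21, 8, 9, 5, 1, 2] cursor@3
After 5 (prev): list=[53, 3, 21, 8, 9, 5, 1, 2] cursor@53
After 6 (insert_after(66)): list=[53, 66, 3, 21, 8, 9, 5, 1, 2] cursor@53
After 7 (prev): list=[53, 66, 3, 21, 8, 9, 5, 1, 2] cursor@53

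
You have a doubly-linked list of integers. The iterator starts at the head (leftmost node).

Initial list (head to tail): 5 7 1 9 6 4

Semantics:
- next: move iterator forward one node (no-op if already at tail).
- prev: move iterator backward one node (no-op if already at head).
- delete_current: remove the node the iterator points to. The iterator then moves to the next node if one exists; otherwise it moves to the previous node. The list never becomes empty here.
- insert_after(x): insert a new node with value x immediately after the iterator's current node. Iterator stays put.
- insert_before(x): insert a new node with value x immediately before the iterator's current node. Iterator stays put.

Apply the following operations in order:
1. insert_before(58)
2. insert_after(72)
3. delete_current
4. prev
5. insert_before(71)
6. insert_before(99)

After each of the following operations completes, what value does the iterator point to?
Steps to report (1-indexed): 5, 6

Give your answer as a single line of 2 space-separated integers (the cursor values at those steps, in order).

Answer: 58 58

Derivation:
After 1 (insert_before(58)): list=[58, 5, 7, 1, 9, 6, 4] cursor@5
After 2 (insert_after(72)): list=[58, 5, 72, 7, 1, 9, 6, 4] cursor@5
After 3 (delete_current): list=[58, 72, 7, 1, 9, 6, 4] cursor@72
After 4 (prev): list=[58, 72, 7, 1, 9, 6, 4] cursor@58
After 5 (insert_before(71)): list=[71, 58, 72, 7, 1, 9, 6, 4] cursor@58
After 6 (insert_before(99)): list=[71, 99, 58, 72, 7, 1, 9, 6, 4] cursor@58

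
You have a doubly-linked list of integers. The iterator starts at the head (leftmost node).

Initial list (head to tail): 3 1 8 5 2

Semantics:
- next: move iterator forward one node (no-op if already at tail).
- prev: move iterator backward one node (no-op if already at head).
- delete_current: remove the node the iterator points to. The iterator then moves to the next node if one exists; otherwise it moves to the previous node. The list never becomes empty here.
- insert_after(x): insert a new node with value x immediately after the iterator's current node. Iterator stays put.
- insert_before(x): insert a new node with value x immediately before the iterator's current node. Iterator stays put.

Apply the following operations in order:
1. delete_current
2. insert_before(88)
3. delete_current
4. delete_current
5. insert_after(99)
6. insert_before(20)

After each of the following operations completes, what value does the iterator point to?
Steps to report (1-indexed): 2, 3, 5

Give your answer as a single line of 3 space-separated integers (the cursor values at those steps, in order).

After 1 (delete_current): list=[1, 8, 5, 2] cursor@1
After 2 (insert_before(88)): list=[88, 1, 8, 5, 2] cursor@1
After 3 (delete_current): list=[88, 8, 5, 2] cursor@8
After 4 (delete_current): list=[88, 5, 2] cursor@5
After 5 (insert_after(99)): list=[88, 5, 99, 2] cursor@5
After 6 (insert_before(20)): list=[88, 20, 5, 99, 2] cursor@5

Answer: 1 8 5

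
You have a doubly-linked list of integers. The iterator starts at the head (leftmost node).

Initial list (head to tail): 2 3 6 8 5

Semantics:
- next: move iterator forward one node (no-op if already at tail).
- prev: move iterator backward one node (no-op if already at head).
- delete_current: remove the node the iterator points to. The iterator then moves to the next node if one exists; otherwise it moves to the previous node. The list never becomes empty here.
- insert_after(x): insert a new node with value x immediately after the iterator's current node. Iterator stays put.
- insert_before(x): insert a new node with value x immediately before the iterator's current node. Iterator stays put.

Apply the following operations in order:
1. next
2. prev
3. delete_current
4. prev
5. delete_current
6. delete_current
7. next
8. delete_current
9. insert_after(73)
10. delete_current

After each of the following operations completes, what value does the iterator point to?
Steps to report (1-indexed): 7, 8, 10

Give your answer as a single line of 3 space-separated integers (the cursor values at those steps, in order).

Answer: 5 8 73

Derivation:
After 1 (next): list=[2, 3, 6, 8, 5] cursor@3
After 2 (prev): list=[2, 3, 6, 8, 5] cursor@2
After 3 (delete_current): list=[3, 6, 8, 5] cursor@3
After 4 (prev): list=[3, 6, 8, 5] cursor@3
After 5 (delete_current): list=[6, 8, 5] cursor@6
After 6 (delete_current): list=[8, 5] cursor@8
After 7 (next): list=[8, 5] cursor@5
After 8 (delete_current): list=[8] cursor@8
After 9 (insert_after(73)): list=[8, 73] cursor@8
After 10 (delete_current): list=[73] cursor@73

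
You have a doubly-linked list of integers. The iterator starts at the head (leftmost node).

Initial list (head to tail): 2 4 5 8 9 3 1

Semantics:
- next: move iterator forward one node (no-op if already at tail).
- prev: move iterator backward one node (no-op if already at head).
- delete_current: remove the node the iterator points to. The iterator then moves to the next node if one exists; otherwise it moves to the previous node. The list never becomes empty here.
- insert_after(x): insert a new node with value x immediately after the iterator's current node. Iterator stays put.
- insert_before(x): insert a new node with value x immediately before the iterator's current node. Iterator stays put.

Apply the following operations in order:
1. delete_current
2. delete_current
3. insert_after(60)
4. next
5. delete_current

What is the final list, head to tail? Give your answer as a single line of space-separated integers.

After 1 (delete_current): list=[4, 5, 8, 9, 3, 1] cursor@4
After 2 (delete_current): list=[5, 8, 9, 3, 1] cursor@5
After 3 (insert_after(60)): list=[5, 60, 8, 9, 3, 1] cursor@5
After 4 (next): list=[5, 60, 8, 9, 3, 1] cursor@60
After 5 (delete_current): list=[5, 8, 9, 3, 1] cursor@8

Answer: 5 8 9 3 1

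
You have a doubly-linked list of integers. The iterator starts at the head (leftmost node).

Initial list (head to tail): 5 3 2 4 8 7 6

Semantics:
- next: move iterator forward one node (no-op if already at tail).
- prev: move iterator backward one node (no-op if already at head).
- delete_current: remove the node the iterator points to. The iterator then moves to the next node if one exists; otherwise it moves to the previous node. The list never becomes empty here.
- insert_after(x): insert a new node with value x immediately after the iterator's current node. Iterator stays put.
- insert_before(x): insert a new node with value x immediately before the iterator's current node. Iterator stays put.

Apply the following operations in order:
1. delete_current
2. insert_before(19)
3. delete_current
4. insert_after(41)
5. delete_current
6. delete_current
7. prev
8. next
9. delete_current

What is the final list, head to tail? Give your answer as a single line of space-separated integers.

After 1 (delete_current): list=[3, 2, 4, 8, 7, 6] cursor@3
After 2 (insert_before(19)): list=[19, 3, 2, 4, 8, 7, 6] cursor@3
After 3 (delete_current): list=[19, 2, 4, 8, 7, 6] cursor@2
After 4 (insert_after(41)): list=[19, 2, 41, 4, 8, 7, 6] cursor@2
After 5 (delete_current): list=[19, 41, 4, 8, 7, 6] cursor@41
After 6 (delete_current): list=[19, 4, 8, 7, 6] cursor@4
After 7 (prev): list=[19, 4, 8, 7, 6] cursor@19
After 8 (next): list=[19, 4, 8, 7, 6] cursor@4
After 9 (delete_current): list=[19, 8, 7, 6] cursor@8

Answer: 19 8 7 6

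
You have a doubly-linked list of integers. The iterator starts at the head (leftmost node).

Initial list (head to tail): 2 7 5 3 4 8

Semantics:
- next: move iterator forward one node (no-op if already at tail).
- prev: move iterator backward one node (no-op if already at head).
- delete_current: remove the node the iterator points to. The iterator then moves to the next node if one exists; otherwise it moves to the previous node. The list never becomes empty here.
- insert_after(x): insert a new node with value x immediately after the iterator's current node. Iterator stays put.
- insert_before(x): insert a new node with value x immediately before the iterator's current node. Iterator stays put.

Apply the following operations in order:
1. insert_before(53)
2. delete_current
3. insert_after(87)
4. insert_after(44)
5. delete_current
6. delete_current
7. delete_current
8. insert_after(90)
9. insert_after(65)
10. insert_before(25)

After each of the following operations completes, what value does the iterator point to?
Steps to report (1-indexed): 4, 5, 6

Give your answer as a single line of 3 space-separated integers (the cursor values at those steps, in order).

Answer: 7 44 87

Derivation:
After 1 (insert_before(53)): list=[53, 2, 7, 5, 3, 4, 8] cursor@2
After 2 (delete_current): list=[53, 7, 5, 3, 4, 8] cursor@7
After 3 (insert_after(87)): list=[53, 7, 87, 5, 3, 4, 8] cursor@7
After 4 (insert_after(44)): list=[53, 7, 44, 87, 5, 3, 4, 8] cursor@7
After 5 (delete_current): list=[53, 44, 87, 5, 3, 4, 8] cursor@44
After 6 (delete_current): list=[53, 87, 5, 3, 4, 8] cursor@87
After 7 (delete_current): list=[53, 5, 3, 4, 8] cursor@5
After 8 (insert_after(90)): list=[53, 5, 90, 3, 4, 8] cursor@5
After 9 (insert_after(65)): list=[53, 5, 65, 90, 3, 4, 8] cursor@5
After 10 (insert_before(25)): list=[53, 25, 5, 65, 90, 3, 4, 8] cursor@5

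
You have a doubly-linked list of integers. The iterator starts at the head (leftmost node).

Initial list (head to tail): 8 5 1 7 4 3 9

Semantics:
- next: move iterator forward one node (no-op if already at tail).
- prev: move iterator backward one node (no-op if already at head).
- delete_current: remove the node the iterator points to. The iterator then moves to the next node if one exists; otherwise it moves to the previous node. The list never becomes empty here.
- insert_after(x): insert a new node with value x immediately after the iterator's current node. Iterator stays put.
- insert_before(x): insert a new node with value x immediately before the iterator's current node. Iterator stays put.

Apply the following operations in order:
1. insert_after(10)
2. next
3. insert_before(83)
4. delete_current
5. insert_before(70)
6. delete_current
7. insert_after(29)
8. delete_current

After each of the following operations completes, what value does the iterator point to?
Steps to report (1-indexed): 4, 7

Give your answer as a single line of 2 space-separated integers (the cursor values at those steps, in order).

Answer: 5 1

Derivation:
After 1 (insert_after(10)): list=[8, 10, 5, 1, 7, 4, 3, 9] cursor@8
After 2 (next): list=[8, 10, 5, 1, 7, 4, 3, 9] cursor@10
After 3 (insert_before(83)): list=[8, 83, 10, 5, 1, 7, 4, 3, 9] cursor@10
After 4 (delete_current): list=[8, 83, 5, 1, 7, 4, 3, 9] cursor@5
After 5 (insert_before(70)): list=[8, 83, 70, 5, 1, 7, 4, 3, 9] cursor@5
After 6 (delete_current): list=[8, 83, 70, 1, 7, 4, 3, 9] cursor@1
After 7 (insert_after(29)): list=[8, 83, 70, 1, 29, 7, 4, 3, 9] cursor@1
After 8 (delete_current): list=[8, 83, 70, 29, 7, 4, 3, 9] cursor@29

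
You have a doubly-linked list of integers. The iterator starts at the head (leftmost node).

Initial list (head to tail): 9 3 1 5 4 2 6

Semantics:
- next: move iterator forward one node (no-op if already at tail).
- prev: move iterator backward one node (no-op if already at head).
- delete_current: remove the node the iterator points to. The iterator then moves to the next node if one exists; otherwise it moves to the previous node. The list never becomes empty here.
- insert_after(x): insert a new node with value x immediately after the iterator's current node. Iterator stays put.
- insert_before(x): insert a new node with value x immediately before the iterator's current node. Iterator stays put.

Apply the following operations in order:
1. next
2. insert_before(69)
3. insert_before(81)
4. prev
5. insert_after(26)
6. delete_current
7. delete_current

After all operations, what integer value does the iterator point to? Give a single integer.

Answer: 3

Derivation:
After 1 (next): list=[9, 3, 1, 5, 4, 2, 6] cursor@3
After 2 (insert_before(69)): list=[9, 69, 3, 1, 5, 4, 2, 6] cursor@3
After 3 (insert_before(81)): list=[9, 69, 81, 3, 1, 5, 4, 2, 6] cursor@3
After 4 (prev): list=[9, 69, 81, 3, 1, 5, 4, 2, 6] cursor@81
After 5 (insert_after(26)): list=[9, 69, 81, 26, 3, 1, 5, 4, 2, 6] cursor@81
After 6 (delete_current): list=[9, 69, 26, 3, 1, 5, 4, 2, 6] cursor@26
After 7 (delete_current): list=[9, 69, 3, 1, 5, 4, 2, 6] cursor@3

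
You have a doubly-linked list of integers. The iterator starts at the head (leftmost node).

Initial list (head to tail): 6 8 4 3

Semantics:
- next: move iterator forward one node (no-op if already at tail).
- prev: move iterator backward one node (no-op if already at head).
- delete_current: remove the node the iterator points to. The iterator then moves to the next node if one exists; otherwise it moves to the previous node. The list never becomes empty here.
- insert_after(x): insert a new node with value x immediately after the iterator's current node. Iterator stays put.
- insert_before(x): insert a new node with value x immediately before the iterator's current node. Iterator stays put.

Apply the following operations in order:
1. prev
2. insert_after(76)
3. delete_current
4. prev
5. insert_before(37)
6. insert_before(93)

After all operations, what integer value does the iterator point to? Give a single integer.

After 1 (prev): list=[6, 8, 4, 3] cursor@6
After 2 (insert_after(76)): list=[6, 76, 8, 4, 3] cursor@6
After 3 (delete_current): list=[76, 8, 4, 3] cursor@76
After 4 (prev): list=[76, 8, 4, 3] cursor@76
After 5 (insert_before(37)): list=[37, 76, 8, 4, 3] cursor@76
After 6 (insert_before(93)): list=[37, 93, 76, 8, 4, 3] cursor@76

Answer: 76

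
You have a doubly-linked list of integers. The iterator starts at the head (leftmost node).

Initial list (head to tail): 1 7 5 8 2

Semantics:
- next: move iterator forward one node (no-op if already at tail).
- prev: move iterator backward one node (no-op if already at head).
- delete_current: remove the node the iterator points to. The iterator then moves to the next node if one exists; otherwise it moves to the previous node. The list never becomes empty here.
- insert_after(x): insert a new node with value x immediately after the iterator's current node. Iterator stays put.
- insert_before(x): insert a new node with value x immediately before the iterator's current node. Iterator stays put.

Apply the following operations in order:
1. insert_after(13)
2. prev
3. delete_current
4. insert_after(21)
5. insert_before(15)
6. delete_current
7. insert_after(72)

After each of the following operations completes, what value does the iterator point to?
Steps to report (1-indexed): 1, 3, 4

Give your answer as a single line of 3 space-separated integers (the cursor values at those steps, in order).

After 1 (insert_after(13)): list=[1, 13, 7, 5, 8, 2] cursor@1
After 2 (prev): list=[1, 13, 7, 5, 8, 2] cursor@1
After 3 (delete_current): list=[13, 7, 5, 8, 2] cursor@13
After 4 (insert_after(21)): list=[13, 21, 7, 5, 8, 2] cursor@13
After 5 (insert_before(15)): list=[15, 13, 21, 7, 5, 8, 2] cursor@13
After 6 (delete_current): list=[15, 21, 7, 5, 8, 2] cursor@21
After 7 (insert_after(72)): list=[15, 21, 72, 7, 5, 8, 2] cursor@21

Answer: 1 13 13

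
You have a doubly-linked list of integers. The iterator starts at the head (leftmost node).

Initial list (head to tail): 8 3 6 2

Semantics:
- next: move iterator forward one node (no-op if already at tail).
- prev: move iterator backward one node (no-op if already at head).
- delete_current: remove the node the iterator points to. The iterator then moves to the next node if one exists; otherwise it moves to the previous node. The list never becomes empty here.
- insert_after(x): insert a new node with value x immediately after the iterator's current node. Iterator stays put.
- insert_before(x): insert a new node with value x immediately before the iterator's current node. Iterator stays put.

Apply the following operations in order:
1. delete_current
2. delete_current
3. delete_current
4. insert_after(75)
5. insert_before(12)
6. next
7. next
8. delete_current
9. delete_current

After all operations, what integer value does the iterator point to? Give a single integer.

Answer: 12

Derivation:
After 1 (delete_current): list=[3, 6, 2] cursor@3
After 2 (delete_current): list=[6, 2] cursor@6
After 3 (delete_current): list=[2] cursor@2
After 4 (insert_after(75)): list=[2, 75] cursor@2
After 5 (insert_before(12)): list=[12, 2, 75] cursor@2
After 6 (next): list=[12, 2, 75] cursor@75
After 7 (next): list=[12, 2, 75] cursor@75
After 8 (delete_current): list=[12, 2] cursor@2
After 9 (delete_current): list=[12] cursor@12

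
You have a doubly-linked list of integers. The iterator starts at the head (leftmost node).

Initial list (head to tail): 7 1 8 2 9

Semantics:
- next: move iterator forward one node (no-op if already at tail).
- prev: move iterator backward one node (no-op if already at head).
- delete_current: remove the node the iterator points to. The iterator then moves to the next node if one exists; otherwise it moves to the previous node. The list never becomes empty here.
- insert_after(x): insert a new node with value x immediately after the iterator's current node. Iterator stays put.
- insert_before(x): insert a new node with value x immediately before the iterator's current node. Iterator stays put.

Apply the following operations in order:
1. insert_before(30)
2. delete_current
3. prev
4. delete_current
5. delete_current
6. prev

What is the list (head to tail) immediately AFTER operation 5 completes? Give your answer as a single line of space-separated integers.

Answer: 8 2 9

Derivation:
After 1 (insert_before(30)): list=[30, 7, 1, 8, 2, 9] cursor@7
After 2 (delete_current): list=[30, 1, 8, 2, 9] cursor@1
After 3 (prev): list=[30, 1, 8, 2, 9] cursor@30
After 4 (delete_current): list=[1, 8, 2, 9] cursor@1
After 5 (delete_current): list=[8, 2, 9] cursor@8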